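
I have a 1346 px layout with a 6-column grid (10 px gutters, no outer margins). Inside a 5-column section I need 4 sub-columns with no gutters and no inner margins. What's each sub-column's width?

6c + 5·10 = 1346 → 6c = 1296 → c = 216 px.
5-column span = 5·216 + 4·10 = 1120 px.
1120 / 4 = 280 px per column.

280 px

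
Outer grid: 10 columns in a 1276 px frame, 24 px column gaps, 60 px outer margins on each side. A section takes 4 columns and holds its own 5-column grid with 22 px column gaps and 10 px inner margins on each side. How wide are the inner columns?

68 px

Take off 120 px of margins, leaving 1156 px.
Subtracting 9 column gaps of 24 leaves 940 for 10 columns, so c = 94 px.
4 columns plus 3 column gaps: 376 + 72 = 448 px.
Inner content = 448 − 2·10 = 428 px.
5d + 4·22 = 428 → 5d = 340 → d = 68 px.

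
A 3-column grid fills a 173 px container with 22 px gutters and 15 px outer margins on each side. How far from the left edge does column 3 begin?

125 px

Inside the margins: 173 − 30 = 143 px.
143 − 2·22 = 99; ÷3 gives c = 33 px.
Each column+gutter stride is 55 px; 2 of them past the 15 px margin is 15 + 110 = 125 px.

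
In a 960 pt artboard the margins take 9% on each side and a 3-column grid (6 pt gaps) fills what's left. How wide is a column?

258.4 pt

Margins: 9% × 960 = 86.4 pt each, so content = 960 − 172.8 = 787.2 pt.
Subtracting 2 gaps of 6 leaves 775.2 for 3 columns, so c = 258.4 pt.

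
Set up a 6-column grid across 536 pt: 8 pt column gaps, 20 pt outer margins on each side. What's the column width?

Content width = 536 − 2·20 = 496 pt.
Subtracting 5 column gaps of 8 leaves 456 for 6 columns, so c = 76 pt.

76 pt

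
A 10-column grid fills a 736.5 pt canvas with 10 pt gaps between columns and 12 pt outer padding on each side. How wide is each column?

62.25 pt

Take off 24 pt of margins, leaving 712.5 pt.
10c + 9·10 = 712.5 → 10c = 622.5 → c = 62.25 pt.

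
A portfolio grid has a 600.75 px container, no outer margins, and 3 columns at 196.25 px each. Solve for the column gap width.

3·196.25 + 2g = 600.75 → 2g = 12 → g = 6 px.

6 px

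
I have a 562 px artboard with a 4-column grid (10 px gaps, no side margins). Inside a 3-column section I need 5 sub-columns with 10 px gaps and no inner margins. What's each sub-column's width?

75.8 px

562 − 3·10 = 532; ÷4 gives c = 133 px.
Span of 3: 3·133 + 2·10 = 399 + 20 = 419 px.
5d + 4·10 = 419 → 5d = 379 → d = 75.8 px.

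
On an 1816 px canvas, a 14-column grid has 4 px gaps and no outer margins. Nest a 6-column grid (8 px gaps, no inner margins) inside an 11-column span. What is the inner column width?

Subtracting 13 gaps of 4 leaves 1764 for 14 columns, so c = 126 px.
Span of 11: 11·126 + 10·4 = 1386 + 40 = 1426 px.
6 columns + 5 gaps: 6d + 5·8 = 1426.
6d = 1426 − 40 = 1386, so d = 231 px.

231 px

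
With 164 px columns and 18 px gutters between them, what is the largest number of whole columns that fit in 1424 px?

7 columns

Each extra column adds 164 + 18 = 182 px.
(1424 + 18) / 182 = 7.92, so 7 columns fit.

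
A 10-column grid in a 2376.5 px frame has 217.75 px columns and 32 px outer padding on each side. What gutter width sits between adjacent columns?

15 px

Subtract both margins: 2376.5 − 2·32 = 2312.5 px.
Columns use 2177.5 px, leaving 135 px across 9 gutters = 15 px each.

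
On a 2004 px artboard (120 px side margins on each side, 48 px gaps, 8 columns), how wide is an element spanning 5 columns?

1084.5 px

Subtract both margins: 2004 − 2·120 = 1764 px.
8 columns + 7 gaps: 8c + 7·48 = 1764.
8c = 1764 − 336 = 1428, so c = 178.5 px.
5-column span = 5·178.5 + 4·48 = 1084.5 px.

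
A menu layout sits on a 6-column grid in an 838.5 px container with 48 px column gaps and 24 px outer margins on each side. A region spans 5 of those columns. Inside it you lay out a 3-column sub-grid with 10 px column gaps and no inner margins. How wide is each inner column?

Outer content = 838.5 − 2·24 = 790.5 px.
Subtracting 5 column gaps of 48 leaves 550.5 for 6 columns, so c = 91.75 px.
Span of 5: 5·91.75 + 4·48 = 458.75 + 192 = 650.75 px.
3d + 2·10 = 650.75 → 3d = 630.75 → d = 210.25 px.

210.25 px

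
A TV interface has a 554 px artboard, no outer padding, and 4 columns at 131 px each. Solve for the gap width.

4·131 + 3g = 554 → 3g = 30 → g = 10 px.

10 px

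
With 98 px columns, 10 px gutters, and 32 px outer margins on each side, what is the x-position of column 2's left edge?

140 px

Before column 2: the margin + 1 column + 1 gutter.
Offset = 32 + 1·(98 + 10) = 32 + 108 = 140 px.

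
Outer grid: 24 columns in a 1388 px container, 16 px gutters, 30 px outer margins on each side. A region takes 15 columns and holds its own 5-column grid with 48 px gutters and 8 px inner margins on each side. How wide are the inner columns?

Inside the margins: 1388 − 60 = 1328 px.
24c + 23·16 = 1328 → 24c = 960 → c = 40 px.
15 columns plus 14 gutters: 600 + 224 = 824 px.
Inner content = 824 − 2·8 = 808 px.
Subtracting 4 gutters of 48 leaves 616 for 5 columns, so d = 123.2 px.

123.2 px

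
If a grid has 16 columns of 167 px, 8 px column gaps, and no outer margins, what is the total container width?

Summing: 2672 + 120 = 2792 px.

2792 px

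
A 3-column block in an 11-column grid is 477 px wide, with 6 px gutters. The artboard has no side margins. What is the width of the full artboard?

1765 px

Subtracting 2 gutters of 6 leaves 465 for 3 columns, so c = 155 px.
Summing: 1705 + 60 = 1765 px.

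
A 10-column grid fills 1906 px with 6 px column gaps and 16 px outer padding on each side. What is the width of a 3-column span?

558 px

Take off 32 px of margins, leaving 1874 px.
10c + 9·6 = 1874 → 10c = 1820 → c = 182 px.
3 columns plus 2 column gaps: 546 + 12 = 558 px.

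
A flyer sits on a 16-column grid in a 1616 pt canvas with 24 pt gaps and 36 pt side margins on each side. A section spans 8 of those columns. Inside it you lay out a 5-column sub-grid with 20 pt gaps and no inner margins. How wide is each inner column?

136 pt

Take off 72 pt of margins, leaving 1544 pt.
16c + 15·24 = 1544 → 16c = 1184 → c = 74 pt.
Span of 8: 8·74 + 7·24 = 592 + 168 = 760 pt.
Subtracting 4 gaps of 20 leaves 680 for 5 columns, so d = 136 pt.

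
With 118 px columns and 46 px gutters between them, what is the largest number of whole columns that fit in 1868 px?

11 columns

11 columns: 11·118 + 10·46 = 1758 px ≤ 1868.
12 columns: 1922 px > 1868. So 11.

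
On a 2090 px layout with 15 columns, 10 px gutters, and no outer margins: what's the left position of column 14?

1820 px

2090 − 14·10 = 1950; ÷15 gives c = 130 px.
Before column 14: 13 columns + 13 gutters.
Offset = 13·(130 + 10) = 13·140 = 1820 px.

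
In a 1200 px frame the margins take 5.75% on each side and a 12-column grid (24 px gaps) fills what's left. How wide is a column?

66.5 px

Margins: 5.75% × 1200 = 69 px each, so content = 1200 − 138 = 1062 px.
12c + 11·24 = 1062 → 12c = 798 → c = 66.5 px.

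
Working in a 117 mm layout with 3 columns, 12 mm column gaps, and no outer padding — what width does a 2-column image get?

74 mm

Subtracting 2 column gaps of 12 leaves 93 for 3 columns, so c = 31 mm.
Span of 2: 2·31 + 1·12 = 62 + 12 = 74 mm.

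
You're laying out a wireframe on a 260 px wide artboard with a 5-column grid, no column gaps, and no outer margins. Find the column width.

260 / 5 = 52 px per column.

52 px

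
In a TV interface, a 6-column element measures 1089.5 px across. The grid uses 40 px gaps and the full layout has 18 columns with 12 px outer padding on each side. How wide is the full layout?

Subtracting 5 gaps of 40 leaves 889.5 for 6 columns, so c = 148.25 px.
Total width: 2·12 + 18·148.25 + 17·40 = 3372.5 px.

3372.5 px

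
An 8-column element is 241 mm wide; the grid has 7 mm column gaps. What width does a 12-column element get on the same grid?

241 − 7·7 = 192; ÷8 gives c = 24 mm.
12 columns plus 11 column gaps: 288 + 77 = 365 mm.

365 mm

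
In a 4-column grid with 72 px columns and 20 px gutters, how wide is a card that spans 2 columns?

164 px

2-column span = 2·72 + 1·20 = 164 px.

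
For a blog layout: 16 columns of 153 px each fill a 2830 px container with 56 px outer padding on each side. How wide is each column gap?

18 px

Content width = 2830 − 2·56 = 2718 px.
16 columns take 16·153 = 2448 px; remaining 270 splits into 15 column gaps.
g = 270 / 15 = 18 px.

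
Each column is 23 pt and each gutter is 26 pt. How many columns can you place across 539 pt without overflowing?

11 columns

11 columns: 11·23 + 10·26 = 513 pt ≤ 539.
12 columns: 562 pt > 539. So 11.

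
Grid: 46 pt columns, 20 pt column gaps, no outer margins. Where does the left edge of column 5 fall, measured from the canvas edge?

No margin, so column 5 starts at 4·(column + gutter) = 4·66 = 264 pt.

264 pt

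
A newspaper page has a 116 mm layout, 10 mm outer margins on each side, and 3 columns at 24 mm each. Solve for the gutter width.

Subtract both margins: 116 − 2·10 = 96 mm.
3·24 + 2g = 96 → 2g = 24 → g = 12 mm.

12 mm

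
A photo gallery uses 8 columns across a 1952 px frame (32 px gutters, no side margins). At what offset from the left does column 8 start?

1736 px

1952 − 7·32 = 1728; ÷8 gives c = 216 px.
Before column 8: 7 columns + 7 gutters.
Offset = 7·(216 + 32) = 7·248 = 1736 px.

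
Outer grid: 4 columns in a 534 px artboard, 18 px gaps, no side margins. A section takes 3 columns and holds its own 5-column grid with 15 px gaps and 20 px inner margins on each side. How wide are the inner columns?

Subtracting 3 gaps of 18 leaves 480 for 4 columns, so c = 120 px.
3 columns plus 2 gaps: 360 + 36 = 396 px.
Inner content = 396 − 2·20 = 356 px.
Subtracting 4 gaps of 15 leaves 296 for 5 columns, so d = 59.2 px.

59.2 px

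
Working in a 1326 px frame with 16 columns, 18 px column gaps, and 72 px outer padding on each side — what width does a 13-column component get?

957 px

Take off 144 px of margins, leaving 1182 px.
Subtracting 15 column gaps of 18 leaves 912 for 16 columns, so c = 57 px.
13-column span = 13·57 + 12·18 = 957 px.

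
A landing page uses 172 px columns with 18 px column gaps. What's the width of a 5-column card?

932 px

5 columns plus 4 column gaps: 860 + 72 = 932 px.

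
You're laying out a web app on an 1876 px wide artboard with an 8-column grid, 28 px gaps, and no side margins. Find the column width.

210 px

Subtracting 7 gaps of 28 leaves 1680 for 8 columns, so c = 210 px.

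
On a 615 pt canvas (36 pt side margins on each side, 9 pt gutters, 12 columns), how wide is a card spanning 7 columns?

Take off 72 pt of margins, leaving 543 pt.
543 − 11·9 = 444; ÷12 gives c = 37 pt.
7-column span = 7·37 + 6·9 = 313 pt.

313 pt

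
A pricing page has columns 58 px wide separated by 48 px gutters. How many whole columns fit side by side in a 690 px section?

Each extra column adds 58 + 48 = 106 px.
(690 + 48) / 106 = 6.96, so 6 columns fit.

6 columns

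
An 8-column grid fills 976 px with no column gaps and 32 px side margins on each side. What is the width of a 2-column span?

Take off 64 px of margins, leaving 912 px.
With no column gaps, each column is 912/8 = 114 px.
2-column span = 2·114 = 228 px.

228 px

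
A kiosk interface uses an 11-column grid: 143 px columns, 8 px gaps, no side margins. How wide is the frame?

Summing: 1573 + 80 = 1653 px.

1653 px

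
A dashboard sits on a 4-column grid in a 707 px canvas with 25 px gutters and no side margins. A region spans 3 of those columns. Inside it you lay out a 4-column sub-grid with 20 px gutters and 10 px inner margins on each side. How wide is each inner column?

707 − 3·25 = 632; ÷4 gives c = 158 px.
3-column span = 3·158 + 2·25 = 524 px.
Inner content = 524 − 2·10 = 504 px.
504 − 3·20 = 444; ÷4 gives d = 111 px.

111 px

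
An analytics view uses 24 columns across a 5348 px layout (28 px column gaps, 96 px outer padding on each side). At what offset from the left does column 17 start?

Take off 192 px of margins, leaving 5156 px.
Subtracting 23 column gaps of 28 leaves 4512 for 24 columns, so c = 188 px.
Column 17 starts at margin + 16·(column + gutter) = 96 + 16·216 = 3552 px.

3552 px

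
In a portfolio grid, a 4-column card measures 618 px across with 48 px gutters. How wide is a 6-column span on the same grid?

951 px

618 − 3·48 = 474; ÷4 gives c = 118.5 px.
Span of 6: 6·118.5 + 5·48 = 711 + 240 = 951 px.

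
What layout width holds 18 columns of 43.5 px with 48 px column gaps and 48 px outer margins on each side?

1695 px

Layout = 2·48 + 18·43.5 + 17·48 = 96 + 783 + 816 = 1695 px.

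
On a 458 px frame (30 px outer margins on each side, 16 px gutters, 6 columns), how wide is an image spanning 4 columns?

260 px

Take off 60 px of margins, leaving 398 px.
398 − 5·16 = 318; ÷6 gives c = 53 px.
4-column span = 4·53 + 3·16 = 260 px.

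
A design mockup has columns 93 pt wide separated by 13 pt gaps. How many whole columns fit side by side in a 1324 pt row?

12 columns

12 columns: 12·93 + 11·13 = 1259 pt ≤ 1324.
13 columns: 1365 pt > 1324. So 12.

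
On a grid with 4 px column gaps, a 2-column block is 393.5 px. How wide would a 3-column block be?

592.25 px

2c + 1·4 = 393.5 → 2c = 389.5 → c = 194.75 px.
Span of 3: 3·194.75 + 2·4 = 584.25 + 8 = 592.25 px.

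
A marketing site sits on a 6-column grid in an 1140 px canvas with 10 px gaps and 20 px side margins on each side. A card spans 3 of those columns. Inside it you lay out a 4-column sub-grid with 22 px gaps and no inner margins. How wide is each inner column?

Subtract both margins: 1140 − 2·20 = 1100 px.
1100 − 5·10 = 1050; ÷6 gives c = 175 px.
Span of 3: 3·175 + 2·10 = 525 + 20 = 545 px.
Subtracting 3 gaps of 22 leaves 479 for 4 columns, so d = 119.75 px.

119.75 px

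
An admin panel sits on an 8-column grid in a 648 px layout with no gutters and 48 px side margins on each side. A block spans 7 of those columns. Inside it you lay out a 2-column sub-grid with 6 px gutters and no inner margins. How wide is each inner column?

Outer content = 648 − 2·48 = 552 px.
8c = 552 → c = 69 px.
7-column span = 7·69 = 483 px.
483 − 1·6 = 477; ÷2 gives d = 238.5 px.

238.5 px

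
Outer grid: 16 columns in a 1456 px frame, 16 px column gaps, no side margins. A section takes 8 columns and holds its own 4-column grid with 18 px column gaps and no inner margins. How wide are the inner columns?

166.5 px

16 columns + 15 column gaps: 16c + 15·16 = 1456.
16c = 1456 − 240 = 1216, so c = 76 px.
Span of 8: 8·76 + 7·16 = 608 + 112 = 720 px.
4 columns + 3 column gaps: 4d + 3·18 = 720.
4d = 720 − 54 = 666, so d = 166.5 px.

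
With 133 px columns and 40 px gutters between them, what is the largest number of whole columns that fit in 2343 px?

13 columns

Each extra column adds 133 + 40 = 173 px.
(2343 + 40) / 173 = 13.77, so 13 columns fit.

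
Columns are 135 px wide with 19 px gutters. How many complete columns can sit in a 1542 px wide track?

10 columns

10 columns: 10·135 + 9·19 = 1521 px ≤ 1542.
11 columns: 1675 px > 1542. So 10.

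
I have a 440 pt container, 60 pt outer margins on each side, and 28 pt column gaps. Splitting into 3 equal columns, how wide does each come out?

Subtract both margins: 440 − 2·60 = 320 pt.
3 columns + 2 column gaps: 3c + 2·28 = 320.
3c = 320 − 56 = 264, so c = 88 pt.

88 pt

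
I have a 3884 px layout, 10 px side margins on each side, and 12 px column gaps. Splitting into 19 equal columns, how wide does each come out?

192 px

Content width = 3884 − 2·10 = 3864 px.
Subtracting 18 column gaps of 12 leaves 3648 for 19 columns, so c = 192 px.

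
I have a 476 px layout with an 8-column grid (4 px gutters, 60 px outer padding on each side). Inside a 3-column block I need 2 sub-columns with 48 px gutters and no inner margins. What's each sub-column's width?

Inside the margins: 476 − 120 = 356 px.
356 − 7·4 = 328; ÷8 gives c = 41 px.
3 columns plus 2 gutters: 123 + 8 = 131 px.
131 − 1·48 = 83; ÷2 gives d = 41.5 px.

41.5 px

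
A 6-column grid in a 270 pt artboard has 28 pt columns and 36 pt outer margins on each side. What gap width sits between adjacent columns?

6 pt

Take off 72 pt of margins, leaving 198 pt.
6 columns take 6·28 = 168 pt; remaining 30 splits into 5 gaps.
g = 30 / 5 = 6 pt.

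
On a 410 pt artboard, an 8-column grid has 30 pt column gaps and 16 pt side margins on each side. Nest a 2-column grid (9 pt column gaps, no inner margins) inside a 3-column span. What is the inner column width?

57 pt

Outer content = 410 − 2·16 = 378 pt.
378 − 7·30 = 168; ÷8 gives c = 21 pt.
3-column span = 3·21 + 2·30 = 123 pt.
2d + 1·9 = 123 → 2d = 114 → d = 57 pt.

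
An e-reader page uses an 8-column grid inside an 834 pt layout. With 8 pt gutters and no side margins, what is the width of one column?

8 columns + 7 gutters: 8c + 7·8 = 834.
8c = 834 − 56 = 778, so c = 97.25 pt.

97.25 pt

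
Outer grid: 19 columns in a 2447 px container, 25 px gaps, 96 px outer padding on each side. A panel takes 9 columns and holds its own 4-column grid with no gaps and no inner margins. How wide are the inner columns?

263.75 px

Inside the margins: 2447 − 192 = 2255 px.
19c + 18·25 = 2255 → 19c = 1805 → c = 95 px.
9 columns plus 8 gaps: 855 + 200 = 1055 px.
With no gaps, each column is 1055/4 = 263.75 px.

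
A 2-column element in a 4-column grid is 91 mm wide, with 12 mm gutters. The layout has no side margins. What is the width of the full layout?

91 − 1·12 = 79; ÷2 gives c = 39.5 mm.
Total width: 4·39.5 + 3·12 = 194 mm.

194 mm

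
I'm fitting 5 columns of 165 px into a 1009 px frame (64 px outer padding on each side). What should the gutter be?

14 px

Inside the margins: 1009 − 128 = 881 px.
5·165 + 4g = 881 → 4g = 56 → g = 14 px.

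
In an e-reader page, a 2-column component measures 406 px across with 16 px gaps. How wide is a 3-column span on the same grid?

2c + 1·16 = 406 → 2c = 390 → c = 195 px.
3 columns plus 2 gaps: 585 + 32 = 617 px.

617 px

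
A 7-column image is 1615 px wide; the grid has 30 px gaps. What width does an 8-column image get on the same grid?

1615 − 6·30 = 1435; ÷7 gives c = 205 px.
Span of 8: 8·205 + 7·30 = 1640 + 210 = 1850 px.

1850 px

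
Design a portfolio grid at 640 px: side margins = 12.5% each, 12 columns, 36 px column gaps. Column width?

7 px

640 × (1 − 2·12.5%) = 640 × 75% = 480 px for the columns.
12 columns + 11 column gaps: 12c + 11·36 = 480.
12c = 480 − 396 = 84, so c = 7 px.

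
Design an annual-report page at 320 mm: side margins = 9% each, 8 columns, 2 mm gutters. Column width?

31.05 mm

Each margin = 9% of 320 = 28.8 mm; content = 320 − 2·28.8 = 262.4 mm.
8 columns + 7 gutters: 8c + 7·2 = 262.4.
8c = 262.4 − 14 = 248.4, so c = 31.05 mm.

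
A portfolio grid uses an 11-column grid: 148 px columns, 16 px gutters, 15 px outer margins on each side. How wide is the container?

1818 px

Total width: 2·15 + 11·148 + 10·16 = 1818 px.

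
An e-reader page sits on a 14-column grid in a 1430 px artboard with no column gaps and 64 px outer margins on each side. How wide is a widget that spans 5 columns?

Take off 128 px of margins, leaving 1302 px.
1302 / 14 = 93 px per column.
5-column span = 5·93 = 465 px.

465 px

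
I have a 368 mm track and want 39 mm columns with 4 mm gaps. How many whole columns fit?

8 columns

8 columns: 8·39 + 7·4 = 340 mm ≤ 368.
9 columns: 383 mm > 368. So 8.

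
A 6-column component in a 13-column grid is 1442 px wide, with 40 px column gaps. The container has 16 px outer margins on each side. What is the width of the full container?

3203 px

6c + 5·40 = 1442 → 6c = 1242 → c = 207 px.
Total width: 2·16 + 13·207 + 12·40 = 3203 px.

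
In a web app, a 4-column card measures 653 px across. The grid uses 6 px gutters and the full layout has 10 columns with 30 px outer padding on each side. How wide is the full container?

4 columns + 3 gutters: 4c + 3·6 = 653.
4c = 653 − 18 = 635, so c = 158.75 px.
Total width: 2·30 + 10·158.75 + 9·6 = 1701.5 px.

1701.5 px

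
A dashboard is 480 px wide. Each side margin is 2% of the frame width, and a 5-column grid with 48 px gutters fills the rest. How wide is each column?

53.76 px

480 × (1 − 2·2%) = 480 × 96% = 460.8 px for the columns.
460.8 − 4·48 = 268.8; ÷5 gives c = 53.76 px.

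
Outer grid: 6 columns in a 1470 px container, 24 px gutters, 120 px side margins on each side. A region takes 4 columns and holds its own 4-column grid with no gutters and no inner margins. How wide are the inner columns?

203 px

Take off 240 px of margins, leaving 1230 px.
Subtracting 5 gutters of 24 leaves 1110 for 6 columns, so c = 185 px.
4-column span = 4·185 + 3·24 = 812 px.
812 / 4 = 203 px per column.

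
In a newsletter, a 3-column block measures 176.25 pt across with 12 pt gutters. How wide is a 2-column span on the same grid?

113.5 pt

3 columns + 2 gutters: 3c + 2·12 = 176.25.
3c = 176.25 − 24 = 152.25, so c = 50.75 pt.
2-column span = 2·50.75 + 1·12 = 113.5 pt.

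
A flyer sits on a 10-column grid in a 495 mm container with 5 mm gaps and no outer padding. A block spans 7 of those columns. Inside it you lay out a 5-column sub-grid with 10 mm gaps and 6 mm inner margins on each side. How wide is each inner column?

Subtracting 9 gaps of 5 leaves 450 for 10 columns, so c = 45 mm.
7 columns plus 6 gaps: 315 + 30 = 345 mm.
Inner content = 345 − 2·6 = 333 mm.
5d + 4·10 = 333 → 5d = 293 → d = 58.6 mm.

58.6 mm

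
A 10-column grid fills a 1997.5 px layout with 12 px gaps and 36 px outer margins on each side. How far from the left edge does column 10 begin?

Inside the margins: 1997.5 − 72 = 1925.5 px.
10c + 9·12 = 1925.5 → 10c = 1817.5 → c = 181.75 px.
Before column 10: the margin + 9 columns + 9 gaps.
Offset = 36 + 9·(181.75 + 12) = 36 + 1743.75 = 1779.75 px.

1779.75 px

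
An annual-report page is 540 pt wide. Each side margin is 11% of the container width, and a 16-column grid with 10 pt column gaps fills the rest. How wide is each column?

16.95 pt

Each margin = 11% of 540 = 59.4 pt; content = 540 − 2·59.4 = 421.2 pt.
16c + 15·10 = 421.2 → 16c = 271.2 → c = 16.95 pt.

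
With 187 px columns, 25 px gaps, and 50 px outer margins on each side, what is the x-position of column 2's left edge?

Column 2 starts at margin + 1·(column + gutter) = 50 + 1·212 = 262 px.

262 px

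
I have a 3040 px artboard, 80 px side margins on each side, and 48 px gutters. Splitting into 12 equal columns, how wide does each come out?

196 px

Take off 160 px of margins, leaving 2880 px.
Subtracting 11 gutters of 48 leaves 2352 for 12 columns, so c = 196 px.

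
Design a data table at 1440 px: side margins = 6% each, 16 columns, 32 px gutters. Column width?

49.2 px

Margins: 6% × 1440 = 86.4 px each, so content = 1440 − 172.8 = 1267.2 px.
16c + 15·32 = 1267.2 → 16c = 787.2 → c = 49.2 px.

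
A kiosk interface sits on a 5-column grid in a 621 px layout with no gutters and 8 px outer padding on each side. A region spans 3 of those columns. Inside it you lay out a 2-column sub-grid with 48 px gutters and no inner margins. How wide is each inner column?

Outer content = 621 − 2·8 = 605 px.
5c = 605 → c = 121 px.
3-column span = 3·121 = 363 px.
Subtracting 1 gutter of 48 leaves 315 for 2 columns, so d = 157.5 px.

157.5 px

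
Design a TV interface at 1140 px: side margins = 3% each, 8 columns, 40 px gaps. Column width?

Margins: 3% × 1140 = 34.2 px each, so content = 1140 − 68.4 = 1071.6 px.
8c + 7·40 = 1071.6 → 8c = 791.6 → c = 98.95 px.

98.95 px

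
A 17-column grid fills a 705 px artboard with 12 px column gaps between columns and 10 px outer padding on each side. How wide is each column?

29 px

Content width = 705 − 2·10 = 685 px.
17c + 16·12 = 685 → 17c = 493 → c = 29 px.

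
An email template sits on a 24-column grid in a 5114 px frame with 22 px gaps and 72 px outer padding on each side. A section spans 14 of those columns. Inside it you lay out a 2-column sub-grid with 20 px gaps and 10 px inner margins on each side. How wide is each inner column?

Outer content = 5114 − 2·72 = 4970 px.
4970 − 23·22 = 4464; ÷24 gives c = 186 px.
14-column span = 14·186 + 13·22 = 2890 px.
Inner content = 2890 − 2·10 = 2870 px.
2870 − 1·20 = 2850; ÷2 gives d = 1425 px.

1425 px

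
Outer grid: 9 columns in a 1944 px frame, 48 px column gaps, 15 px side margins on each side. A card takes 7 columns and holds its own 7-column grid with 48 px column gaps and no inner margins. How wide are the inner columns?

Outer content = 1944 − 2·15 = 1914 px.
9c + 8·48 = 1914 → 9c = 1530 → c = 170 px.
7 columns plus 6 column gaps: 1190 + 288 = 1478 px.
1478 − 6·48 = 1190; ÷7 gives d = 170 px.

170 px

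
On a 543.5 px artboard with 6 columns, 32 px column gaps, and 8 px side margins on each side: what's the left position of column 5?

Inside the margins: 543.5 − 16 = 527.5 px.
527.5 − 5·32 = 367.5; ÷6 gives c = 61.25 px.
Before column 5: the margin + 4 columns + 4 column gaps.
Offset = 8 + 4·(61.25 + 32) = 8 + 373 = 381 px.

381 px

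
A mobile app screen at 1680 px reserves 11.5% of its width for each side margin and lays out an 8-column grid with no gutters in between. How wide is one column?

Margins: 11.5% × 1680 = 193.2 px each, so content = 1680 − 386.4 = 1293.6 px.
1293.6 / 8 = 161.7 px per column.

161.7 px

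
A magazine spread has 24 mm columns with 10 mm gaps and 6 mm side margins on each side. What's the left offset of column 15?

Before column 15: the margin + 14 columns + 14 gaps.
Offset = 6 + 14·(24 + 10) = 6 + 476 = 482 mm.

482 mm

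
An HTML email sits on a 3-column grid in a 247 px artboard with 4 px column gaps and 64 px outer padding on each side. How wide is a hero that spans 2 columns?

78 px

Subtract both margins: 247 − 2·64 = 119 px.
Subtracting 2 column gaps of 4 leaves 111 for 3 columns, so c = 37 px.
2 columns plus 1 column gap: 74 + 4 = 78 px.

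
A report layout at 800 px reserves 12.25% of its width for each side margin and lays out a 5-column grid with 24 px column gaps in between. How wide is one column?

Each margin = 12.25% of 800 = 98 px; content = 800 − 2·98 = 604 px.
604 − 4·24 = 508; ÷5 gives c = 101.6 px.

101.6 px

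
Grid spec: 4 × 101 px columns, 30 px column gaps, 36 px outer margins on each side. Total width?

566 px

Layout = 2·36 + 4·101 + 3·30 = 72 + 404 + 90 = 566 px.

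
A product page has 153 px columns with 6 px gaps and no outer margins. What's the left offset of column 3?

Before column 3: 2 columns + 2 gaps.
Offset = 2·(153 + 6) = 2·159 = 318 px.

318 px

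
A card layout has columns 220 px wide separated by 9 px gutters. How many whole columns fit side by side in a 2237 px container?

k columns need k·220 + (k−1)·9 = k·229 − 9.
k·229 − 9 ≤ 2237 → k ≤ 2246 / 229 ≈ 9.81, so k = 9.

9 columns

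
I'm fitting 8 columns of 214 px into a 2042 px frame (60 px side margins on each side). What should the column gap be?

Content width = 2042 − 2·60 = 1922 px.
Columns use 1712 px, leaving 210 px across 7 column gaps = 30 px each.

30 px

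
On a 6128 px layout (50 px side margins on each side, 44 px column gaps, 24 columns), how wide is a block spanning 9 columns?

2233 px

Subtract both margins: 6128 − 2·50 = 6028 px.
6028 − 23·44 = 5016; ÷24 gives c = 209 px.
9-column span = 9·209 + 8·44 = 2233 px.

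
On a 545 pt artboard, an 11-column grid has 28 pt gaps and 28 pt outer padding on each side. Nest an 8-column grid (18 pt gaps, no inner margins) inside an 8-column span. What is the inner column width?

27.75 pt

Subtract both margins: 545 − 2·28 = 489 pt.
Subtracting 10 gaps of 28 leaves 209 for 11 columns, so c = 19 pt.
Span of 8: 8·19 + 7·28 = 152 + 196 = 348 pt.
348 − 7·18 = 222; ÷8 gives d = 27.75 pt.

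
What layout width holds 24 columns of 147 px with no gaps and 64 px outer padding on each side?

Summing: 128 + 3528 = 3656 px.

3656 px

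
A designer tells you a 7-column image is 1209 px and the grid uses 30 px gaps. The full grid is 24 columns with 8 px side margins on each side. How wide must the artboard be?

4234 px

7c + 6·30 = 1209 → 7c = 1029 → c = 147 px.
Artboard = 2·8 + 24·147 + 23·30 = 16 + 3528 + 690 = 4234 px.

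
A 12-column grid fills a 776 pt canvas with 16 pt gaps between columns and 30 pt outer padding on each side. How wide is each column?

45 pt

Content width = 776 − 2·30 = 716 pt.
716 − 11·16 = 540; ÷12 gives c = 45 pt.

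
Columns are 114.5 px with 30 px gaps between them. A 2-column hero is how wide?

259 px

2 columns plus 1 gap: 229 + 30 = 259 px.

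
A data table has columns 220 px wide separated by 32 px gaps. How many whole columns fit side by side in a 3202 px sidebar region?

Each extra column adds 220 + 32 = 252 px.
(3202 + 32) / 252 = 12.83, so 12 columns fit.

12 columns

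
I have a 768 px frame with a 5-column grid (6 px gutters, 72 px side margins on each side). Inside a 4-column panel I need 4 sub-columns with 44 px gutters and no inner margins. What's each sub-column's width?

91.5 px

Outer content = 768 − 2·72 = 624 px.
Subtracting 4 gutters of 6 leaves 600 for 5 columns, so c = 120 px.
Span of 4: 4·120 + 3·6 = 480 + 18 = 498 px.
498 − 3·44 = 366; ÷4 gives d = 91.5 px.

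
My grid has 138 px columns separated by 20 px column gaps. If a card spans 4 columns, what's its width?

612 px

4 columns plus 3 column gaps: 552 + 60 = 612 px.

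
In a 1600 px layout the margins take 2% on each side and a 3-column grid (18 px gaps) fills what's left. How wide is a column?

500 px

Margins: 2% × 1600 = 32 px each, so content = 1600 − 64 = 1536 px.
Subtracting 2 gaps of 18 leaves 1500 for 3 columns, so c = 500 px.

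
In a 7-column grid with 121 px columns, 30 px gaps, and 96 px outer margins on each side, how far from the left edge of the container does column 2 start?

Before column 2: the margin + 1 column + 1 gap.
Offset = 96 + 1·(121 + 30) = 96 + 151 = 247 px.

247 px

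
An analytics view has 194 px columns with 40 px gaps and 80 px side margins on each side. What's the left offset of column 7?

Column 7 starts at margin + 6·(column + gutter) = 80 + 6·234 = 1484 px.

1484 px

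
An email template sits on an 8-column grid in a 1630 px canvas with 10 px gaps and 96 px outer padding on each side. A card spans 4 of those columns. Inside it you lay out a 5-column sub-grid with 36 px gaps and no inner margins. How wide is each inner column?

Outer content = 1630 − 2·96 = 1438 px.
8 columns + 7 gaps: 8c + 7·10 = 1438.
8c = 1438 − 70 = 1368, so c = 171 px.
4 columns plus 3 gaps: 684 + 30 = 714 px.
Subtracting 4 gaps of 36 leaves 570 for 5 columns, so d = 114 px.

114 px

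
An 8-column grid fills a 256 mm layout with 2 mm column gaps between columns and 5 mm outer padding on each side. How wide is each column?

Subtract both margins: 256 − 2·5 = 246 mm.
8 columns + 7 column gaps: 8c + 7·2 = 246.
8c = 246 − 14 = 232, so c = 29 mm.

29 mm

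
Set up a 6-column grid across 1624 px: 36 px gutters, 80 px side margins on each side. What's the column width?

214 px

Take off 160 px of margins, leaving 1464 px.
6c + 5·36 = 1464 → 6c = 1284 → c = 214 px.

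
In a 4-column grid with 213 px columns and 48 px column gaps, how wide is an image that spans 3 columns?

Span of 3: 3·213 + 2·48 = 639 + 96 = 735 px.

735 px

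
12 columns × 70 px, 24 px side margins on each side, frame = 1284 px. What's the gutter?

36 px

Content width = 1284 − 2·24 = 1236 px.
12 columns take 12·70 = 840 px; remaining 396 splits into 11 gutters.
g = 396 / 11 = 36 px.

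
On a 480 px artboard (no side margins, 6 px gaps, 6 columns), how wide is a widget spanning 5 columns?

Subtracting 5 gaps of 6 leaves 450 for 6 columns, so c = 75 px.
Span of 5: 5·75 + 4·6 = 375 + 24 = 399 px.

399 px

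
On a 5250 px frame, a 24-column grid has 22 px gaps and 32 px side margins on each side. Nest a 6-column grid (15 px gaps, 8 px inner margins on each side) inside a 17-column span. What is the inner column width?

Take off 64 px of margins, leaving 5186 px.
24c + 23·22 = 5186 → 24c = 4680 → c = 195 px.
Span of 17: 17·195 + 16·22 = 3315 + 352 = 3667 px.
Inner content = 3667 − 2·8 = 3651 px.
6d + 5·15 = 3651 → 6d = 3576 → d = 596 px.

596 px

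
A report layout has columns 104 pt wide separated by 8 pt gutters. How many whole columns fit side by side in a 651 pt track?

5 columns: 5·104 + 4·8 = 552 pt ≤ 651.
6 columns: 664 pt > 651. So 5.

5 columns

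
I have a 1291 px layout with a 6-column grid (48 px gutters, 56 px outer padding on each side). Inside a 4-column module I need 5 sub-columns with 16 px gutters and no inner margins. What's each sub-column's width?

Subtract both margins: 1291 − 2·56 = 1179 px.
Subtracting 5 gutters of 48 leaves 939 for 6 columns, so c = 156.5 px.
4-column span = 4·156.5 + 3·48 = 770 px.
5 columns + 4 gutters: 5d + 4·16 = 770.
5d = 770 − 64 = 706, so d = 141.2 px.

141.2 px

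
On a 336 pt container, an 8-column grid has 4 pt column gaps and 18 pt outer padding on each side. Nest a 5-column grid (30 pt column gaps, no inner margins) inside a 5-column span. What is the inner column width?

13.2 pt

Outer content = 336 − 2·18 = 300 pt.
Subtracting 7 column gaps of 4 leaves 272 for 8 columns, so c = 34 pt.
Span of 5: 5·34 + 4·4 = 170 + 16 = 186 pt.
5d + 4·30 = 186 → 5d = 66 → d = 13.2 pt.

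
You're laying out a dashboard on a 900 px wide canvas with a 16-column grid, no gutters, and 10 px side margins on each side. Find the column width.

55 px

Subtract both margins: 900 − 2·10 = 880 px.
16c = 880 → c = 55 px.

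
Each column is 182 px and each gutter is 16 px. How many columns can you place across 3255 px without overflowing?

Each extra column adds 182 + 16 = 198 px.
(3255 + 16) / 198 = 16.52, so 16 columns fit.

16 columns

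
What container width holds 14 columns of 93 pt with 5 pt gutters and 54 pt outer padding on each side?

Adding margins, columns and gutters: 108 + 1302 + 65 = 1475 pt.

1475 pt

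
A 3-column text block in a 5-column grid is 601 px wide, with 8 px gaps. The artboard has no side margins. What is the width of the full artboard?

601 − 2·8 = 585; ÷3 gives c = 195 px.
Summing: 975 + 32 = 1007 px.

1007 px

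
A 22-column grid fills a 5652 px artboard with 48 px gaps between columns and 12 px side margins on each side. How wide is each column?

Take off 24 px of margins, leaving 5628 px.
Subtracting 21 gaps of 48 leaves 4620 for 22 columns, so c = 210 px.

210 px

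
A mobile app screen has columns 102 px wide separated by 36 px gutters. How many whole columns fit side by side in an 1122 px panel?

8 columns

8 columns: 8·102 + 7·36 = 1068 px ≤ 1122.
9 columns: 1206 px > 1122. So 8.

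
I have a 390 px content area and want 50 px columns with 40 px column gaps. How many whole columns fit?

4 columns

Each extra column adds 50 + 40 = 90 px.
(390 + 40) / 90 = 4.78, so 4 columns fit.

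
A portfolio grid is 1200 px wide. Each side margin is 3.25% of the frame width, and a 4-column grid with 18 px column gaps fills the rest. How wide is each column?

267 px

Margins: 3.25% × 1200 = 39 px each, so content = 1200 − 78 = 1122 px.
4 columns + 3 column gaps: 4c + 3·18 = 1122.
4c = 1122 − 54 = 1068, so c = 267 px.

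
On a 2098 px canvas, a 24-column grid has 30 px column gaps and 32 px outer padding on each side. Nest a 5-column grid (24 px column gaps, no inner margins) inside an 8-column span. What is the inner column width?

Inside the margins: 2098 − 64 = 2034 px.
2034 − 23·30 = 1344; ÷24 gives c = 56 px.
8-column span = 8·56 + 7·30 = 658 px.
5 columns + 4 column gaps: 5d + 4·24 = 658.
5d = 658 − 96 = 562, so d = 112.4 px.

112.4 px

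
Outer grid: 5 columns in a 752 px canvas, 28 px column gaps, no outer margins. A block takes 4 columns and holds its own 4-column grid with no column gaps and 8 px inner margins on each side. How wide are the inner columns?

752 − 4·28 = 640; ÷5 gives c = 128 px.
4 columns plus 3 column gaps: 512 + 84 = 596 px.
Inner content = 596 − 2·8 = 580 px.
With no column gaps, each column is 580/4 = 145 px.

145 px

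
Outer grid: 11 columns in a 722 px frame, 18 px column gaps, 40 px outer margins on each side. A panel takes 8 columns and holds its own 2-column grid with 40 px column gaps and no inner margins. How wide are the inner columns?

Outer content = 722 − 2·40 = 642 px.
Subtracting 10 column gaps of 18 leaves 462 for 11 columns, so c = 42 px.
8-column span = 8·42 + 7·18 = 462 px.
2 columns + 1 column gap: 2d + 1·40 = 462.
2d = 462 − 40 = 422, so d = 211 px.

211 px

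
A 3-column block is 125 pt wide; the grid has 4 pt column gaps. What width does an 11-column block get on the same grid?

Subtracting 2 column gaps of 4 leaves 117 for 3 columns, so c = 39 pt.
11 columns plus 10 column gaps: 429 + 40 = 469 pt.

469 pt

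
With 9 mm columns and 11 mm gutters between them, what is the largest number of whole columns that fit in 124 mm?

6 columns: 6·9 + 5·11 = 109 mm ≤ 124.
7 columns: 129 mm > 124. So 6.

6 columns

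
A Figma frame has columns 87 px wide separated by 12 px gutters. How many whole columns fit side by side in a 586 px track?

6 columns: 6·87 + 5·12 = 582 px ≤ 586.
7 columns: 681 px > 586. So 6.

6 columns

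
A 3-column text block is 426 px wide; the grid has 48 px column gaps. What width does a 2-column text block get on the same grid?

268 px

426 − 2·48 = 330; ÷3 gives c = 110 px.
Span of 2: 2·110 + 1·48 = 220 + 48 = 268 px.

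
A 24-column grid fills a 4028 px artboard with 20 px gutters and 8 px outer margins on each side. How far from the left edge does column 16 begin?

2528 px

Subtract both margins: 4028 − 2·8 = 4012 px.
4012 − 23·20 = 3552; ÷24 gives c = 148 px.
Before column 16: the margin + 15 columns + 15 gutters.
Offset = 8 + 15·(148 + 20) = 8 + 2520 = 2528 px.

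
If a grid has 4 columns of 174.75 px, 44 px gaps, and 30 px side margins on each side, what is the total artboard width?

891 px

Artboard = 2·30 + 4·174.75 + 3·44 = 60 + 699 + 132 = 891 px.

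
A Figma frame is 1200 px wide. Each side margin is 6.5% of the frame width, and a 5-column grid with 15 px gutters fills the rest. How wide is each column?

Margins: 6.5% × 1200 = 78 px each, so content = 1200 − 156 = 1044 px.
1044 − 4·15 = 984; ÷5 gives c = 196.8 px.

196.8 px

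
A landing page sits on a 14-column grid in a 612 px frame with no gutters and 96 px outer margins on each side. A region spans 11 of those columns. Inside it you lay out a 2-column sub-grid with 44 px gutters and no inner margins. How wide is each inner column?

143 px

Take off 192 px of margins, leaving 420 px.
With no gutters, each column is 420/14 = 30 px.
With no gutters, 11 columns span 11·30 = 330 px.
2 columns + 1 gutter: 2d + 1·44 = 330.
2d = 330 − 44 = 286, so d = 143 px.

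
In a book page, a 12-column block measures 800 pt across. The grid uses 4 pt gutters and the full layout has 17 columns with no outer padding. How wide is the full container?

1135 pt

12c + 11·4 = 800 → 12c = 756 → c = 63 pt.
Summing: 1071 + 64 = 1135 pt.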